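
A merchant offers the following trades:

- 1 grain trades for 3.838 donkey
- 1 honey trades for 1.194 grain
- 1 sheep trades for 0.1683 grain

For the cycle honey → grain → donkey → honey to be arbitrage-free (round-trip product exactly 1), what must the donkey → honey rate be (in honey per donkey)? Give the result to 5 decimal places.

Known legs of the cycle: 1.194 × 3.838 = 4.582572
For no arbitrage the full-cycle product must be 1, so the missing rate is 1 / 4.582572 ≈ 0.2182181.

0.21822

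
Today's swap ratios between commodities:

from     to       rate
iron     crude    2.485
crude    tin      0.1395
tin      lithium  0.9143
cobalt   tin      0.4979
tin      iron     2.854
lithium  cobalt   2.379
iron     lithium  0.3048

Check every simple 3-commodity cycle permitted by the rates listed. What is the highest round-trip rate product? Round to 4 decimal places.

1.0830

cobalt→tin→lithium→cobalt: 0.4979 × 0.9143 × 2.379 = 1.08299
crude→tin→iron→crude: 0.1395 × 2.854 × 2.485 = 0.98936
Maximum is cobalt→tin→lithium→cobalt at 1.0830; arbitrage exists.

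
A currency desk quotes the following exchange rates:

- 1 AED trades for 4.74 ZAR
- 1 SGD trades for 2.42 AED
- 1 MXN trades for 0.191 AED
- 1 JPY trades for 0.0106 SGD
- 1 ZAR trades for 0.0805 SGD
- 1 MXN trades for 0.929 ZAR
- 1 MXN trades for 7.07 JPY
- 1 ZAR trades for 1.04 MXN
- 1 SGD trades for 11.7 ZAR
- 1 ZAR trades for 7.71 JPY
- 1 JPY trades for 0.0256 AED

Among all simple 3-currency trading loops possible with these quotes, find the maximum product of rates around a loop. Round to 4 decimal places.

SGD→ZAR→JPY→SGD: 11.7 × 7.71 × 0.0106 = 0.95619
AED→ZAR→MXN→AED: 4.74 × 1.04 × 0.191 = 0.94155
AED→ZAR→JPY→AED: 4.74 × 7.71 × 0.0256 = 0.93556
SGD→AED→ZAR→SGD: 2.42 × 4.74 × 0.0805 = 0.92340
Maximum is SGD→ZAR→JPY→SGD at 0.9562; no arbitrage — every cycle loses value.

0.9562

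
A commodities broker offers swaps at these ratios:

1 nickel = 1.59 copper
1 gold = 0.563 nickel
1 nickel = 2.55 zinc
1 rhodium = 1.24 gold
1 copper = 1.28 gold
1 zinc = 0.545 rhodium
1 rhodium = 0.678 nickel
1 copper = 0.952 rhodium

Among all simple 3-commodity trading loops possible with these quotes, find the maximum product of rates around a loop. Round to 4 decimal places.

nickel→copper→gold→nickel: 1.59 × 1.28 × 0.563 = 1.14582
nickel→copper→rhodium→nickel: 1.59 × 0.952 × 0.678 = 1.02628
nickel→zinc→rhodium→nickel: 2.55 × 0.545 × 0.678 = 0.94225
Maximum is nickel→copper→gold→nickel at 1.1458; arbitrage exists.

1.1458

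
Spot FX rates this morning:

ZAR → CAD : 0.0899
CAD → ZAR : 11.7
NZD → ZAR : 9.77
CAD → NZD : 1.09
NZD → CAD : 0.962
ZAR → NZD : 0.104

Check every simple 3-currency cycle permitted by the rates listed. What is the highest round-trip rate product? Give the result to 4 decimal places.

NZD→CAD→ZAR→NZD: 0.962 × 11.7 × 0.104 = 1.17056
NZD→ZAR→CAD→NZD: 9.77 × 0.0899 × 1.09 = 0.95737
Maximum is NZD→CAD→ZAR→NZD at 1.1706; arbitrage exists.

1.1706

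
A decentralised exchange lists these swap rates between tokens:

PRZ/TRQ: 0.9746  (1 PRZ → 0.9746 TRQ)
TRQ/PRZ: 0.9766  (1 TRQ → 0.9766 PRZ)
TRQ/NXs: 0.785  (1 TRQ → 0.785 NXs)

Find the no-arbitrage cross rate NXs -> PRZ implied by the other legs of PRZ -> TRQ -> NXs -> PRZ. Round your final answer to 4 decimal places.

1.3071

Known legs of the cycle: 0.9746 × 0.785 = 0.765061
For no arbitrage the full-cycle product must be 1, so the missing rate is 1 / 0.765061 ≈ 1.307085.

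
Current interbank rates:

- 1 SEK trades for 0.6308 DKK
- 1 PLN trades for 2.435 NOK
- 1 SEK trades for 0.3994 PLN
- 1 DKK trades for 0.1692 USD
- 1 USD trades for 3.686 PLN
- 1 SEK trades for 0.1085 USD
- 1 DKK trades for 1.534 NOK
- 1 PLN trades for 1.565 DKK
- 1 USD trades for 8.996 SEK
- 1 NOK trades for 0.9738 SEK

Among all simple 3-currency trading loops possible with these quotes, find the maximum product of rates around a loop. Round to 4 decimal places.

USD→PLN→DKK→USD: 3.686 × 1.565 × 0.1692 = 0.97605
SEK→DKK→USD→SEK: 0.6308 × 0.1692 × 8.996 = 0.96016
NOK→SEK→PLN→NOK: 0.9738 × 0.3994 × 2.435 = 0.94706
NOK→SEK→DKK→NOK: 0.9738 × 0.6308 × 1.534 = 0.94229
Maximum is USD→PLN→DKK→USD at 0.9760; no arbitrage — every cycle loses value.

0.9760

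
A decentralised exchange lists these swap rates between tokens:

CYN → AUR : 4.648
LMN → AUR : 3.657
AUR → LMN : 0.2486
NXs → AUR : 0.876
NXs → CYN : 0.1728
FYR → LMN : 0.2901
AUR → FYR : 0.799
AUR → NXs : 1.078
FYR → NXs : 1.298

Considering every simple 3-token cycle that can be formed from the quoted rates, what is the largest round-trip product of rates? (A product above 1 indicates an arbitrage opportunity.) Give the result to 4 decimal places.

AUR→FYR→NXs→AUR: 0.799 × 1.298 × 0.876 = 0.90850
AUR→NXs→CYN→AUR: 1.078 × 0.1728 × 4.648 = 0.86582
AUR→FYR→LMN→AUR: 0.799 × 0.2901 × 3.657 = 0.84766
Maximum is AUR→FYR→NXs→AUR at 0.9085; no arbitrage — every cycle loses value.

0.9085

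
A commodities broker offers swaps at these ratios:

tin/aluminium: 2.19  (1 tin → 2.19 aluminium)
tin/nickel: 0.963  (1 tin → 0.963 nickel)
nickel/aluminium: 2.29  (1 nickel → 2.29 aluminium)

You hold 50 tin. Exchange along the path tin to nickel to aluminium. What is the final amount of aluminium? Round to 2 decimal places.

110.26

50 tin × 0.963 = 48.15 nickel
48.15 nickel × 2.29 = 110.2635 aluminium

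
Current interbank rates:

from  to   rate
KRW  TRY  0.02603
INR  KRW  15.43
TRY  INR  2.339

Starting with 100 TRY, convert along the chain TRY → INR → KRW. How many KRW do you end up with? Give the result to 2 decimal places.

100 TRY × 2.339 = 233.9 INR
233.9 INR × 15.43 = 3609.077 KRW

3609.08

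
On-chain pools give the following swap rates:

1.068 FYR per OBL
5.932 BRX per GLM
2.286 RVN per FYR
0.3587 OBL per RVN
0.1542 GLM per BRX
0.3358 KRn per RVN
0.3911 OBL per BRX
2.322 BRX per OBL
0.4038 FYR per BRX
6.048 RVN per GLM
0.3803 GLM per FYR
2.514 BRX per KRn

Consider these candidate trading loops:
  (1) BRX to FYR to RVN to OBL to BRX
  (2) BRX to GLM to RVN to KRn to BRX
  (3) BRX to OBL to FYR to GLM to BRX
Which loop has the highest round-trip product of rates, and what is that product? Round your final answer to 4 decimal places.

(1) 0.4038 × 2.286 × 0.3587 × 2.322 = 0.76884
(2) 0.1542 × 6.048 × 0.3358 × 2.514 = 0.78730
(3) 0.3911 × 1.068 × 0.3803 × 5.932 = 0.94229
Highest is cycle (3) at 0.9423 (≤1, no arbitrage).

0.9423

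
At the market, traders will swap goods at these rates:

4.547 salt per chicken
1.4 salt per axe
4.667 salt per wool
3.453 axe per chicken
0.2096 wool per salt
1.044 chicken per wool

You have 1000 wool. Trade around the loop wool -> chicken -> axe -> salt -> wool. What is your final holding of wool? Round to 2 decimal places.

1000 wool × 1.044 = 1044 chicken
1044 chicken × 3.453 = 3604.932 axe
3604.932 axe × 1.4 = 5046.9048 salt
5046.9048 salt × 0.2096 = 1057.83124608 wool

1057.83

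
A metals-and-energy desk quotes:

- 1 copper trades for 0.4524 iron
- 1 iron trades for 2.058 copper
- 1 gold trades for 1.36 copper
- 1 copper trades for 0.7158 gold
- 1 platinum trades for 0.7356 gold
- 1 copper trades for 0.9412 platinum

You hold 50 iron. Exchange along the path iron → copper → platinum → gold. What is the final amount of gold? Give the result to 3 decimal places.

71.242

50 iron × 2.058 = 102.9 copper
102.9 copper × 0.9412 = 96.84948 platinum
96.84948 platinum × 0.7356 = 71.242477488 gold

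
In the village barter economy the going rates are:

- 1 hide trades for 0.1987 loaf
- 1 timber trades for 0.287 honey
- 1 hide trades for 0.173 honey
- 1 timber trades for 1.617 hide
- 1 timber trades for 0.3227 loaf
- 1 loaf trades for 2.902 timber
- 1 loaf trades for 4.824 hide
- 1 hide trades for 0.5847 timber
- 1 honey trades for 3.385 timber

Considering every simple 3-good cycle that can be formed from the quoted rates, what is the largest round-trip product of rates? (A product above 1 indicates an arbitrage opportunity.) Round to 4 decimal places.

0.9469

hide→honey→timber→hide: 0.173 × 3.385 × 1.617 = 0.94692
hide→loaf→timber→hide: 0.1987 × 2.902 × 1.617 = 0.93241
hide→timber→loaf→hide: 0.5847 × 0.3227 × 4.824 = 0.91021
Maximum is hide→honey→timber→hide at 0.9469; no arbitrage — every cycle loses value.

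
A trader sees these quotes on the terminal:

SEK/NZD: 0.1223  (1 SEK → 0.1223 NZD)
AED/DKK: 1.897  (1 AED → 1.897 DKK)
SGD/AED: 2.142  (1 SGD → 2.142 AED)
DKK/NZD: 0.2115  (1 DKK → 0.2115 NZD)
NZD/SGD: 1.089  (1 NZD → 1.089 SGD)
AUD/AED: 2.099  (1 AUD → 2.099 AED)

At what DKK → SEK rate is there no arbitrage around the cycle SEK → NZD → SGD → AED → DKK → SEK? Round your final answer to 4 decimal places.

Known legs of the cycle: 0.1223 × 1.089 × 2.142 × 1.897 = 0.5411792471778
For no arbitrage the full-cycle product must be 1, so the missing rate is 1 / 0.5411792471778 ≈ 1.847817.

1.8478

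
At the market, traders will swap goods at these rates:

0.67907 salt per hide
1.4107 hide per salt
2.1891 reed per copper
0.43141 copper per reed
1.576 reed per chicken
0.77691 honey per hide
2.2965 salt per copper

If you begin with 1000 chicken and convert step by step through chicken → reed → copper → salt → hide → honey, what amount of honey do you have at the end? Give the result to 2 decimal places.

1711.27

1000 chicken × 1.576 = 1576 reed
1576 reed × 0.43141 = 679.90216 copper
679.90216 copper × 2.2965 = 1561.39531044 salt
1561.39531044 salt × 1.4107 = 2202.660364437708 hide
2202.660364437708 hide × 0.77691 = 1711.26886373529972228 honey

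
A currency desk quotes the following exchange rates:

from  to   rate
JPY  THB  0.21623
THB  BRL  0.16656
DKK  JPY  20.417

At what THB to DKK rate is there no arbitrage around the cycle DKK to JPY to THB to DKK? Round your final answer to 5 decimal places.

Known legs of the cycle: 20.417 × 0.21623 = 4.41476791
For no arbitrage the full-cycle product must be 1, so the missing rate is 1 / 4.41476791 ≈ 0.2265125.

0.22651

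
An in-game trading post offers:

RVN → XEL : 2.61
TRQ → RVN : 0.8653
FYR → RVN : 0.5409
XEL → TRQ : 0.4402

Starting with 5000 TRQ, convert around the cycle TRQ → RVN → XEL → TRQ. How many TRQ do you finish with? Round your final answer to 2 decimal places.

4970.81

5000 TRQ × 0.8653 = 4326.5 RVN
4326.5 RVN × 2.61 = 11292.165 XEL
11292.165 XEL × 0.4402 = 4970.811033 TRQ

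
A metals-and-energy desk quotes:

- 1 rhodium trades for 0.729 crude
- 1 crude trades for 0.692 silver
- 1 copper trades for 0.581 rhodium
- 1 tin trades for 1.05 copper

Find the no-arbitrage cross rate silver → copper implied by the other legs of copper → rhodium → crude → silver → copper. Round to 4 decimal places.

Known legs of the cycle: 0.581 × 0.729 × 0.692 = 0.293095908
For no arbitrage the full-cycle product must be 1, so the missing rate is 1 / 0.293095908 ≈ 3.411852.

3.4119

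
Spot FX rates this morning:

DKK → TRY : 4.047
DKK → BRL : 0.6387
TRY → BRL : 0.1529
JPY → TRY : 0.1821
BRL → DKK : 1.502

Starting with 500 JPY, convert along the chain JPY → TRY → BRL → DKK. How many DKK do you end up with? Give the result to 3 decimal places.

20.910

500 JPY × 0.1821 = 91.05 TRY
91.05 TRY × 0.1529 = 13.921545 BRL
13.921545 BRL × 1.502 = 20.91016059 DKK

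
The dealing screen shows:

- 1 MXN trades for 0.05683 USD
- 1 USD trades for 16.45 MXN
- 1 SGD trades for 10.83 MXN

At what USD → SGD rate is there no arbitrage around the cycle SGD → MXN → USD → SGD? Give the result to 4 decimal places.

1.6248

Known legs of the cycle: 10.83 × 0.05683 = 0.6154689
For no arbitrage the full-cycle product must be 1, so the missing rate is 1 / 0.6154689 ≈ 1.624777.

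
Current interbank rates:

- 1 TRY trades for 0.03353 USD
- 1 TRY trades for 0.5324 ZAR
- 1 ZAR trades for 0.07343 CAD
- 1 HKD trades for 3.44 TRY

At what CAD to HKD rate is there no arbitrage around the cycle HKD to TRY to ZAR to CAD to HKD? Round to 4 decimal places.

Known legs of the cycle: 3.44 × 0.5324 × 0.07343 = 0.13448381408
For no arbitrage the full-cycle product must be 1, so the missing rate is 1 / 0.13448381408 ≈ 7.435839.

7.4358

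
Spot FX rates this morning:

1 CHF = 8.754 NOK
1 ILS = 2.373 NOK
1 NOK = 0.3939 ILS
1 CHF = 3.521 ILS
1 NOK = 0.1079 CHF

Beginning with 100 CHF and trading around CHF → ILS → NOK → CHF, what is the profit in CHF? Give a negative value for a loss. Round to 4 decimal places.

100 CHF × 3.521 = 352.1 ILS
352.1 ILS × 2.373 = 835.5333 NOK
835.5333 NOK × 0.1079 = 90.15404307 CHF
Net change: 90.15404307 − 100 = -9.84595693 CHF

-9.8460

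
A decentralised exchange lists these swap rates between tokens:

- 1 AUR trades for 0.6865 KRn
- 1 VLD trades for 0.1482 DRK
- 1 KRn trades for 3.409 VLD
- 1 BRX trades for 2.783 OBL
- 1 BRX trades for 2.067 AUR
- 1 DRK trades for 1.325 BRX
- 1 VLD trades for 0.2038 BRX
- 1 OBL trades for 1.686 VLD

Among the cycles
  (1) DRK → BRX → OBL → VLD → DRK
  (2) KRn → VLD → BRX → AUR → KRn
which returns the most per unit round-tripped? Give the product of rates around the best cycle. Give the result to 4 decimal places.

0.9859

(1) 1.325 × 2.783 × 1.686 × 0.1482 = 0.92137
(2) 3.409 × 0.2038 × 2.067 × 0.6865 = 0.98585
Highest is cycle (2) at 0.9859 (≤1, no arbitrage).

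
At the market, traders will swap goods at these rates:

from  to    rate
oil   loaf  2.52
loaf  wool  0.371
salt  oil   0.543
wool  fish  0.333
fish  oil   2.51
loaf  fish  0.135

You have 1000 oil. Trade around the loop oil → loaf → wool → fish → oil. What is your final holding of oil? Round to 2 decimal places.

781.43

1000 oil × 2.52 = 2520 loaf
2520 loaf × 0.371 = 934.92 wool
934.92 wool × 0.333 = 311.32836 fish
311.32836 fish × 2.51 = 781.4341836 oil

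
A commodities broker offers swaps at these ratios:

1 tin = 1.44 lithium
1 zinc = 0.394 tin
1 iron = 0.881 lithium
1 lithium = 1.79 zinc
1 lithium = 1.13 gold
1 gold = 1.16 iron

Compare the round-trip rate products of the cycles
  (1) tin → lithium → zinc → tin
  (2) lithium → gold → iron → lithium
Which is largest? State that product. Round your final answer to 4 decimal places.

1.1548

(1) 1.44 × 1.79 × 0.394 = 1.01557
(2) 1.13 × 1.16 × 0.881 = 1.15481
Highest is cycle (2) at 1.1548 (>1, arbitrage).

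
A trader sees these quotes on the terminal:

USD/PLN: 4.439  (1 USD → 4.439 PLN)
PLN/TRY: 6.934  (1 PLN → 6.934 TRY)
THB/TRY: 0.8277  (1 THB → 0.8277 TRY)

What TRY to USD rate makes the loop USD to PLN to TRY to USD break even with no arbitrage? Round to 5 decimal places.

0.03249

Known legs of the cycle: 4.439 × 6.934 = 30.780026
For no arbitrage the full-cycle product must be 1, so the missing rate is 1 / 30.780026 ≈ 0.0324886.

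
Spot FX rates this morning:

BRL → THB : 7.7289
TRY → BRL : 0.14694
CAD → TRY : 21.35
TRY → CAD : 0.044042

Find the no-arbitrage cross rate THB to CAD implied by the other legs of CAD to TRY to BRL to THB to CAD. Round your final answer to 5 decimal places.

Known legs of the cycle: 21.35 × 0.14694 × 7.7289 = 24.2468654841
For no arbitrage the full-cycle product must be 1, so the missing rate is 1 / 24.2468654841 ≈ 0.0412424.

0.04124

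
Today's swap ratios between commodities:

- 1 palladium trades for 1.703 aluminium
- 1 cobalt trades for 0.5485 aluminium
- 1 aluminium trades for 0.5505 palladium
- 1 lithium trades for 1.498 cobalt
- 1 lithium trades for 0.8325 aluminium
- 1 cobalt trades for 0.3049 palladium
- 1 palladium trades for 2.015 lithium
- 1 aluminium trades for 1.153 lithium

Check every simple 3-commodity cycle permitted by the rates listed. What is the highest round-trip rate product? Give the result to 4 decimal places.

0.9474

cobalt→aluminium→lithium→cobalt: 0.5485 × 1.153 × 1.498 = 0.94737
aluminium→palladium→lithium→aluminium: 0.5505 × 2.015 × 0.8325 = 0.92346
cobalt→palladium→lithium→cobalt: 0.3049 × 2.015 × 1.498 = 0.92033
Maximum is cobalt→aluminium→lithium→cobalt at 0.9474; no arbitrage — every cycle loses value.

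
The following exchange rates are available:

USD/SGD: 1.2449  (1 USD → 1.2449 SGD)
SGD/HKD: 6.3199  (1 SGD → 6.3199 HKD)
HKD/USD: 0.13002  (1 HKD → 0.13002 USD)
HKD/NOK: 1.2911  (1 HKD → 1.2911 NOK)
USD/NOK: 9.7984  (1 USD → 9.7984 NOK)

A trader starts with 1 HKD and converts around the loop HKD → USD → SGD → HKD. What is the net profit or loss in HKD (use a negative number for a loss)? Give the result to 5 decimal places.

1 HKD × 0.13002 = 0.13002 USD
0.13002 USD × 1.2449 = 0.161861898 SGD
0.161861898 SGD × 6.3199 = 1.0229510091702 HKD
Net change: 1.0229510091702 − 1 = 0.0229510091702 HKD

0.02295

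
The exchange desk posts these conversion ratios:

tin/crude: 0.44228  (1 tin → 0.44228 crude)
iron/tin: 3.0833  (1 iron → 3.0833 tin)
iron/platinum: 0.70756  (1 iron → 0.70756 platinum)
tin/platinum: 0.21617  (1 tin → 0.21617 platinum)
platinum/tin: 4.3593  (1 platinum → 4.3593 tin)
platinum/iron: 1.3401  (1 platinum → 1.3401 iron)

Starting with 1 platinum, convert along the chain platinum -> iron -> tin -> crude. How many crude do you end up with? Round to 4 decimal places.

1 platinum × 1.3401 = 1.3401 iron
1.3401 iron × 3.0833 = 4.13193033 tin
4.13193033 tin × 0.44228 = 1.8274701463524 crude

1.8275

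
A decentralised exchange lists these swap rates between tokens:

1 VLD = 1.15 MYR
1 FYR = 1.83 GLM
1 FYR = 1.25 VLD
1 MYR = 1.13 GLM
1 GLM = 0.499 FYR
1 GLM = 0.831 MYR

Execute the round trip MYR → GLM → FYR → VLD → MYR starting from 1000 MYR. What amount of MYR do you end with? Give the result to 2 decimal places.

1000 MYR × 1.13 = 1130 GLM
1130 GLM × 0.499 = 563.87 FYR
563.87 FYR × 1.25 = 704.8375 VLD
704.8375 VLD × 1.15 = 810.563125 MYR

810.56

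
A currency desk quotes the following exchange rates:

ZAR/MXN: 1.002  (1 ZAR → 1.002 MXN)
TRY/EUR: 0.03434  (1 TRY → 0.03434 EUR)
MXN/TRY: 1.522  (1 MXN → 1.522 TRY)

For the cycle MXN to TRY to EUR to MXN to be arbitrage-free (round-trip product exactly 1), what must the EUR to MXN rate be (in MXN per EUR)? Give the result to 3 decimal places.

Known legs of the cycle: 1.522 × 0.03434 = 0.05226548
For no arbitrage the full-cycle product must be 1, so the missing rate is 1 / 0.05226548 ≈ 19.13309.

19.133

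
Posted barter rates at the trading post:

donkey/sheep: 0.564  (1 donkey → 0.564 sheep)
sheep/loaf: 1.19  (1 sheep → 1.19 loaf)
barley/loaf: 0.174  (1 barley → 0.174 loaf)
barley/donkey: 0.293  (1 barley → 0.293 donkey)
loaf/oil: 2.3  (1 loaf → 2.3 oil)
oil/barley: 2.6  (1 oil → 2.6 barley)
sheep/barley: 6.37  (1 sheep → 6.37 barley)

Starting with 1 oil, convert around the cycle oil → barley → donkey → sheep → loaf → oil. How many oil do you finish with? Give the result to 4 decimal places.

1.1760

1 oil × 2.6 = 2.6 barley
2.6 barley × 0.293 = 0.7618 donkey
0.7618 donkey × 0.564 = 0.4296552 sheep
0.4296552 sheep × 1.19 = 0.511289688 loaf
0.511289688 loaf × 2.3 = 1.1759662824 oil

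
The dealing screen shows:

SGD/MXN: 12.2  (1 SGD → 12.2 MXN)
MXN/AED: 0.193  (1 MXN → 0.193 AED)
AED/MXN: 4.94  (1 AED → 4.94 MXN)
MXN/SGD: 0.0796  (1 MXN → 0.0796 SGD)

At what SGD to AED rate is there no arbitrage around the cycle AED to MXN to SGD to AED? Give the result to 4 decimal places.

2.5431

Known legs of the cycle: 4.94 × 0.0796 = 0.393224
For no arbitrage the full-cycle product must be 1, so the missing rate is 1 / 0.393224 ≈ 2.543080.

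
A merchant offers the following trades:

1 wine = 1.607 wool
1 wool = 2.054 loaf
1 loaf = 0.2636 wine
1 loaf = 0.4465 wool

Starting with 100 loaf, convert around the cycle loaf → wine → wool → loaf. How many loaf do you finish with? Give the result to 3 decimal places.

100 loaf × 0.2636 = 26.36 wine
26.36 wine × 1.607 = 42.36052 wool
42.36052 wool × 2.054 = 87.00850808 loaf

87.009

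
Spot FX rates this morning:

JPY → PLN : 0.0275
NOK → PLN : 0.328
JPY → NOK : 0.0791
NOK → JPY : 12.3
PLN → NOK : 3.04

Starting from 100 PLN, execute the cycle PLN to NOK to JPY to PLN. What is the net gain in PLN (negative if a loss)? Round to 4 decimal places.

100 PLN × 3.04 = 304 NOK
304 NOK × 12.3 = 3739.2 JPY
3739.2 JPY × 0.0275 = 102.828 PLN
Net change: 102.828 − 100 = 2.828 PLN

2.8280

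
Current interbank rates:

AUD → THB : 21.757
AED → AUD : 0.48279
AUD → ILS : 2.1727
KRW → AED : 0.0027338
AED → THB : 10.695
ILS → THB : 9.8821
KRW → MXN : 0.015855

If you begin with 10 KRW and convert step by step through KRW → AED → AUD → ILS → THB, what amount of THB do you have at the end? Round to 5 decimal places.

10 KRW × 0.0027338 = 0.027338 AED
0.027338 AED × 0.48279 = 0.01319851302 AUD
0.01319851302 AUD × 2.1727 = 0.028676409238554 ILS
0.028676409238554 ILS × 9.8821 = 0.2833831437363144834 THB

0.28338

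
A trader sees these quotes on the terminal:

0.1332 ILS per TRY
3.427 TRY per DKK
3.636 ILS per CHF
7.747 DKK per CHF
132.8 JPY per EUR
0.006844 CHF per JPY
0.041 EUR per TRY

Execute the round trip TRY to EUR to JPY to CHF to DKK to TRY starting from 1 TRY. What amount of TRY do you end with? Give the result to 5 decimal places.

0.98933

1 TRY × 0.041 = 0.041 EUR
0.041 EUR × 132.8 = 5.4448 JPY
5.4448 JPY × 0.006844 = 0.0372642112 CHF
0.0372642112 CHF × 7.747 = 0.2886858441664 DKK
0.2886858441664 DKK × 3.427 = 0.9893263879582528 TRY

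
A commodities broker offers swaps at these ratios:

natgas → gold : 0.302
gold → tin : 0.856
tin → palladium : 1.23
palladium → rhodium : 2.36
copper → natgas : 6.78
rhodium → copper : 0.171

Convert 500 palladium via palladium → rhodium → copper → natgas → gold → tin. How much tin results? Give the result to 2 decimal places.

353.66

500 palladium × 2.36 = 1180 rhodium
1180 rhodium × 0.171 = 201.78 copper
201.78 copper × 6.78 = 1368.0684 natgas
1368.0684 natgas × 0.302 = 413.1566568 gold
413.1566568 gold × 0.856 = 353.6620982208 tin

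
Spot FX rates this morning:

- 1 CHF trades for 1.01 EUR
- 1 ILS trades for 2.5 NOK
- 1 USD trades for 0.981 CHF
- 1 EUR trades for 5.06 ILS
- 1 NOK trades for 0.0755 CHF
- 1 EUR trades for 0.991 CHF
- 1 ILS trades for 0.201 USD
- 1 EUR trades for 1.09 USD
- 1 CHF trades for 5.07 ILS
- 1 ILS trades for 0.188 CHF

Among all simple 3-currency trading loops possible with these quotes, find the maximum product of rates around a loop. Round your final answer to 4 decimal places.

1.0800

CHF→EUR→USD→CHF: 1.01 × 1.09 × 0.981 = 1.07998
CHF→ILS→USD→CHF: 5.07 × 0.201 × 0.981 = 0.99971
CHF→EUR→ILS→CHF: 1.01 × 5.06 × 0.188 = 0.96079
CHF→ILS→NOK→CHF: 5.07 × 2.5 × 0.0755 = 0.95696
Maximum is CHF→EUR→USD→CHF at 1.0800; arbitrage exists.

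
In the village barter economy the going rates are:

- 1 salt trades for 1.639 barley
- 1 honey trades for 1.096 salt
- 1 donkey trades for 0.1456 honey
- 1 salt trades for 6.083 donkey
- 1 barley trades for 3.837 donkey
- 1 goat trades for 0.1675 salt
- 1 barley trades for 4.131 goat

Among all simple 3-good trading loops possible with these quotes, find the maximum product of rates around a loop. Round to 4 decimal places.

1.1341

goat→salt→barley→goat: 0.1675 × 1.639 × 4.131 = 1.13409
donkey→honey→salt→donkey: 0.1456 × 1.096 × 6.083 = 0.97071
Maximum is goat→salt→barley→goat at 1.1341; arbitrage exists.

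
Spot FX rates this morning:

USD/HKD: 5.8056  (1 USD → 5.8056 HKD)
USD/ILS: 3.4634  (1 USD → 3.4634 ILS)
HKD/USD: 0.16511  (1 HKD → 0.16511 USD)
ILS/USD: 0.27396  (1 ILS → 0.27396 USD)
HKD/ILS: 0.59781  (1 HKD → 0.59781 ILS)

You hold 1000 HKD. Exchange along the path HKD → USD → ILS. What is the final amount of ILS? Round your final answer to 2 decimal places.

571.84

1000 HKD × 0.16511 = 165.11 USD
165.11 USD × 3.4634 = 571.841974 ILS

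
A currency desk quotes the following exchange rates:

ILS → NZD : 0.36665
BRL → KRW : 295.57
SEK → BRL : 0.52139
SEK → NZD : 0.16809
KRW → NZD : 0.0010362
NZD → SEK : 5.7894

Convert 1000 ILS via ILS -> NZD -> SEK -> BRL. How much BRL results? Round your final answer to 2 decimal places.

1106.75

1000 ILS × 0.36665 = 366.65 NZD
366.65 NZD × 5.7894 = 2122.68351 SEK
2122.68351 SEK × 0.52139 = 1106.7459552789 BRL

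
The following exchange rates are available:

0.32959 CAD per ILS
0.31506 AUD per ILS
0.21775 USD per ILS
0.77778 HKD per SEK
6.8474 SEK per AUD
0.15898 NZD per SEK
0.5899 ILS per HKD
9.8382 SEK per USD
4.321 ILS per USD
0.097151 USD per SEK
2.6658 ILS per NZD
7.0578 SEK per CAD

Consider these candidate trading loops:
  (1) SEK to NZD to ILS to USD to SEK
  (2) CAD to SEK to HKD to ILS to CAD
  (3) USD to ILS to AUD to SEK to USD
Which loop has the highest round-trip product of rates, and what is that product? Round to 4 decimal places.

1.0673

(1) 0.15898 × 2.6658 × 0.21775 × 9.8382 = 0.90791
(2) 7.0578 × 0.77778 × 0.5899 × 0.32959 = 1.06728
(3) 4.321 × 0.31506 × 6.8474 × 0.097151 = 0.90563
Highest is cycle (2) at 1.0673 (>1, arbitrage).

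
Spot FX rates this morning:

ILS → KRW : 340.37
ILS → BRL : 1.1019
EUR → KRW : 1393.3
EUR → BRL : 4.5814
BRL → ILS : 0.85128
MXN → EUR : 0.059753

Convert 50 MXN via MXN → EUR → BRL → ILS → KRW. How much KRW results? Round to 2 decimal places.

50 MXN × 0.059753 = 2.98765 EUR
2.98765 EUR × 4.5814 = 13.68761971 BRL
13.68761971 BRL × 0.85128 = 11.6519969067288 ILS
11.6519969067288 ILS × 340.37 = 3965.990187143281656 KRW

3965.99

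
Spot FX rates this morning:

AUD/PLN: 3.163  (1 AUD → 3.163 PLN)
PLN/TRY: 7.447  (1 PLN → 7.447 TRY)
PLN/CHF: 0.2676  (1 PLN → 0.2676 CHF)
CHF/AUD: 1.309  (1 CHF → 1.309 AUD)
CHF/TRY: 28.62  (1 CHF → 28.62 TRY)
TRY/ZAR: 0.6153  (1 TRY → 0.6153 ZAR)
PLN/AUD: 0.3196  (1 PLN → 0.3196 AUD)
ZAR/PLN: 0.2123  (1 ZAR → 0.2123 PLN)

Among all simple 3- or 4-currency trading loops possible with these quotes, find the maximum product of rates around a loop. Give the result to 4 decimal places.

CHF→AUD→PLN→CHF: 1.309 × 3.163 × 0.2676 = 1.10796
TRY→ZAR→PLN→CHF→TRY: 0.6153 × 0.2123 × 0.2676 × 28.62 = 1.00044
TRY→ZAR→PLN→TRY: 0.6153 × 0.2123 × 7.447 = 0.97279
Maximum is CHF→AUD→PLN→CHF at 1.1080; arbitrage exists.

1.1080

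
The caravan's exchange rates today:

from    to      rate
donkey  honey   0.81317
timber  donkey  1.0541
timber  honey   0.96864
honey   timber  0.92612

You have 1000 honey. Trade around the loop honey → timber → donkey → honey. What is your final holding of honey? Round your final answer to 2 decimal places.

793.84

1000 honey × 0.92612 = 926.12 timber
926.12 timber × 1.0541 = 976.223092 donkey
976.223092 donkey × 0.81317 = 793.83533172164 honey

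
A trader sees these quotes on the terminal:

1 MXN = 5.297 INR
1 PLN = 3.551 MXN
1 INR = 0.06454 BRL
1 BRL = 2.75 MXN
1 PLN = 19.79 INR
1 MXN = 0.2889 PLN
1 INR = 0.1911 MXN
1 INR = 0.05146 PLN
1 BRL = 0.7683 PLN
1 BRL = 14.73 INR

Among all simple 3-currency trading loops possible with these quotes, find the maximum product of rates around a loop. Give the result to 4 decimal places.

INR→MXN→PLN→INR: 0.1911 × 0.2889 × 19.79 = 1.09258
BRL→PLN→INR→BRL: 0.7683 × 19.79 × 0.06454 = 0.98131
INR→PLN→MXN→INR: 0.05146 × 3.551 × 5.297 = 0.96794
BRL→MXN→INR→BRL: 2.75 × 5.297 × 0.06454 = 0.94014
Maximum is INR→MXN→PLN→INR at 1.0926; arbitrage exists.

1.0926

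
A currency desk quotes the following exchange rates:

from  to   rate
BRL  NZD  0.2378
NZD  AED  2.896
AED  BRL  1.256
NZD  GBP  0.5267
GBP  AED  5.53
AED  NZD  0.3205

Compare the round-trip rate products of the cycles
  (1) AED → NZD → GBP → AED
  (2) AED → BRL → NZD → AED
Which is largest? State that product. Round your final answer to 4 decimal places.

(1) 0.3205 × 0.5267 × 5.53 = 0.93350
(2) 1.256 × 0.2378 × 2.896 = 0.86497
Highest is cycle (1) at 0.9335 (≤1, no arbitrage).

0.9335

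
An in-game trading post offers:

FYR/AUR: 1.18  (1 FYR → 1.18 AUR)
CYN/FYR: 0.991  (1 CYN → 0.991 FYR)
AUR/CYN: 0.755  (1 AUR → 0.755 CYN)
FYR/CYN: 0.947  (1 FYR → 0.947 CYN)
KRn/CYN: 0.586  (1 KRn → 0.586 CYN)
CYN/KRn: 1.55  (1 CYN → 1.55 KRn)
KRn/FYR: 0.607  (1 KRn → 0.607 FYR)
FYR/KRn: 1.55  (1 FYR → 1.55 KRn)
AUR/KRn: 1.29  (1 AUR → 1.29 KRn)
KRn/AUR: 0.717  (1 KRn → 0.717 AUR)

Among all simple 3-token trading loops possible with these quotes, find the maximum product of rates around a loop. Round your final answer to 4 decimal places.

0.9240

KRn→FYR→AUR→KRn: 0.607 × 1.18 × 1.29 = 0.92398
KRn→CYN→FYR→KRn: 0.586 × 0.991 × 1.55 = 0.90013
KRn→FYR→CYN→KRn: 0.607 × 0.947 × 1.55 = 0.89098
FYR→AUR→CYN→FYR: 1.18 × 0.755 × 0.991 = 0.88288
KRn→AUR→CYN→KRn: 0.717 × 0.755 × 1.55 = 0.83907
Maximum is KRn→FYR→AUR→KRn at 0.9240; no arbitrage — every cycle loses value.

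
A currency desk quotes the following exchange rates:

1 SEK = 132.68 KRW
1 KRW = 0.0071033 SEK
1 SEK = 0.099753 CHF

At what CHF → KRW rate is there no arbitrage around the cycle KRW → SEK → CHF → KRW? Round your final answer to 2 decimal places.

Known legs of the cycle: 0.0071033 × 0.099753 = 0.0007085754849
For no arbitrage the full-cycle product must be 1, so the missing rate is 1 / 0.0007085754849 ≈ 1411.2822.

1411.28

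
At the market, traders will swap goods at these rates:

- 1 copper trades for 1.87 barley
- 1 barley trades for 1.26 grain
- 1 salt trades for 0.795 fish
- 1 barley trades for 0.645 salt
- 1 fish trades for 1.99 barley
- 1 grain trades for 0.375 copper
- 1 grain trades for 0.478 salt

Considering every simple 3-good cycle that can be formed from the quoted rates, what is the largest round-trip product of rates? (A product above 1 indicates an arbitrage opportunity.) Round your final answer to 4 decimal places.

fish→barley→salt→fish: 1.99 × 0.645 × 0.795 = 1.02042
grain→copper→barley→grain: 0.375 × 1.87 × 1.26 = 0.88358
Maximum is fish→barley→salt→fish at 1.0204; arbitrage exists.

1.0204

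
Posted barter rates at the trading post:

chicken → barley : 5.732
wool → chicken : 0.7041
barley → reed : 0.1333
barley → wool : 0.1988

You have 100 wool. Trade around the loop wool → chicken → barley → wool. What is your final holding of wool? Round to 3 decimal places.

80.234

100 wool × 0.7041 = 70.41 chicken
70.41 chicken × 5.732 = 403.59012 barley
403.59012 barley × 0.1988 = 80.233715856 wool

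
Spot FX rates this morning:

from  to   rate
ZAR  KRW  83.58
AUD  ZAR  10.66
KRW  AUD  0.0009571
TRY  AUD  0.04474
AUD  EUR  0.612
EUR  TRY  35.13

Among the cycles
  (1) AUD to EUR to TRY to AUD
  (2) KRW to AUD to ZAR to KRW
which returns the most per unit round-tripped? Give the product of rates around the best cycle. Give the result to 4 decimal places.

0.9619

(1) 0.612 × 35.13 × 0.04474 = 0.96189
(2) 0.0009571 × 10.66 × 83.58 = 0.85274
Highest is cycle (1) at 0.9619 (≤1, no arbitrage).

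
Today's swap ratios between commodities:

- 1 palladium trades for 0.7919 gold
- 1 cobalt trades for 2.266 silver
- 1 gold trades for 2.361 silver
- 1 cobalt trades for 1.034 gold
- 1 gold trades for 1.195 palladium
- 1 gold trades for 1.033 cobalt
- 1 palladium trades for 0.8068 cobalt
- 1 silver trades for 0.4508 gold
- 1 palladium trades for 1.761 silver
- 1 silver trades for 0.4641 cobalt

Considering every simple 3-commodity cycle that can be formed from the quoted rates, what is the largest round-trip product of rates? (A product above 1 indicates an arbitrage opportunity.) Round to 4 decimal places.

1.1330

gold→silver→cobalt→gold: 2.361 × 0.4641 × 1.034 = 1.13300
gold→cobalt→silver→gold: 1.033 × 2.266 × 0.4508 = 1.05522
gold→palladium→cobalt→gold: 1.195 × 0.8068 × 1.034 = 0.99691
gold→palladium→silver→gold: 1.195 × 1.761 × 0.4508 = 0.94866
Maximum is gold→silver→cobalt→gold at 1.1330; arbitrage exists.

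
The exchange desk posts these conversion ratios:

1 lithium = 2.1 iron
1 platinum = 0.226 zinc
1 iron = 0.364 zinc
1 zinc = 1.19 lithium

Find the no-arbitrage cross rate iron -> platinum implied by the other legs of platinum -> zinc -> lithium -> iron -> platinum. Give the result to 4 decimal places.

Known legs of the cycle: 0.226 × 1.19 × 2.1 = 0.564774
For no arbitrage the full-cycle product must be 1, so the missing rate is 1 / 0.564774 ≈ 1.770620.

1.7706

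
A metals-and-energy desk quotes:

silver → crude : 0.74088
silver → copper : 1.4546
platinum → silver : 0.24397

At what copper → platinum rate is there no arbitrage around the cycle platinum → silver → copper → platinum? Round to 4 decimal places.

2.8179

Known legs of the cycle: 0.24397 × 1.4546 = 0.354878762
For no arbitrage the full-cycle product must be 1, so the missing rate is 1 / 0.354878762 ≈ 2.817864.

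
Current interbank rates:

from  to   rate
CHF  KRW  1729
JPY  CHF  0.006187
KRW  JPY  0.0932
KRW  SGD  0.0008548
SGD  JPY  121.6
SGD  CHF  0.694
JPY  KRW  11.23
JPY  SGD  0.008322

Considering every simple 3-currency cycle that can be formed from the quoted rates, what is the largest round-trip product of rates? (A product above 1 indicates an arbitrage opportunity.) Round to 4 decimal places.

JPY→KRW→SGD→JPY: 11.23 × 0.0008548 × 121.6 = 1.16729
CHF→KRW→SGD→CHF: 1729 × 0.0008548 × 0.694 = 1.02570
JPY→CHF→KRW→JPY: 0.006187 × 1729 × 0.0932 = 0.99699
Maximum is JPY→KRW→SGD→JPY at 1.1673; arbitrage exists.

1.1673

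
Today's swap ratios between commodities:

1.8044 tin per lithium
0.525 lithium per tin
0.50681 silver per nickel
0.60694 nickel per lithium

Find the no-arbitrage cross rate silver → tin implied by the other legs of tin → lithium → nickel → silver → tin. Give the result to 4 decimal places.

Known legs of the cycle: 0.525 × 0.60694 × 0.50681 = 0.161491712235
For no arbitrage the full-cycle product must be 1, so the missing rate is 1 / 0.161491712235 ≈ 6.192268.

6.1923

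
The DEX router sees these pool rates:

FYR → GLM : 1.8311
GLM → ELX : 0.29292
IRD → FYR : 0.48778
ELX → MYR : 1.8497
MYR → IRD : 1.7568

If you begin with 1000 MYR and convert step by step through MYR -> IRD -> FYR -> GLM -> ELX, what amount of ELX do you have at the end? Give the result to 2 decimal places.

1000 MYR × 1.7568 = 1756.8 IRD
1756.8 IRD × 0.48778 = 856.931904 FYR
856.931904 FYR × 1.8311 = 1569.1280094144 GLM
1569.1280094144 GLM × 0.29292 = 459.628976517666048 ELX

459.63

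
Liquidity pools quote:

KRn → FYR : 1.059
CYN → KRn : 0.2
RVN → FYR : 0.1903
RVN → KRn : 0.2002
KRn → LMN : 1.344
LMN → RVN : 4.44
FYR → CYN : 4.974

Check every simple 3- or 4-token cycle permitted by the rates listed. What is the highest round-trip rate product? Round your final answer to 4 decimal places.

LMN→RVN→KRn→LMN: 4.44 × 0.2002 × 1.344 = 1.19467
KRn→FYR→CYN→KRn: 1.059 × 4.974 × 0.2 = 1.05349
Maximum is LMN→RVN→KRn→LMN at 1.1947; arbitrage exists.

1.1947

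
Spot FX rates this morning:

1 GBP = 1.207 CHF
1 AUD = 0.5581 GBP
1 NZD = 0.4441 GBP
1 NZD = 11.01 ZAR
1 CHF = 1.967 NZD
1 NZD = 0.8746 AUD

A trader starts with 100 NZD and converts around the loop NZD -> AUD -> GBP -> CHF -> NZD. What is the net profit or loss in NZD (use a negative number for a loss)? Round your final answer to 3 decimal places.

100 NZD × 0.8746 = 87.46 AUD
87.46 AUD × 0.5581 = 48.811426 GBP
48.811426 GBP × 1.207 = 58.915391182 CHF
58.915391182 CHF × 1.967 = 115.886574454994 NZD
Net change: 115.886574454994 − 100 = 15.886574454994 NZD

15.887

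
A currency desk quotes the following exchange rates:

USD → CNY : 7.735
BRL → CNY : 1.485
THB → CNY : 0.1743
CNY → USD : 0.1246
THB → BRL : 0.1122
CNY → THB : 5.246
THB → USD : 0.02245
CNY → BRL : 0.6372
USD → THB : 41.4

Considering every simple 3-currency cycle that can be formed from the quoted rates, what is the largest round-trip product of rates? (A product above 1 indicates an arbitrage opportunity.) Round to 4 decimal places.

USD→CNY→THB→USD: 7.735 × 5.246 × 0.02245 = 0.91097
USD→THB→CNY→USD: 41.4 × 0.1743 × 0.1246 = 0.89912
BRL→CNY→THB→BRL: 1.485 × 5.246 × 0.1122 = 0.87407
Maximum is USD→CNY→THB→USD at 0.9110; no arbitrage — every cycle loses value.

0.9110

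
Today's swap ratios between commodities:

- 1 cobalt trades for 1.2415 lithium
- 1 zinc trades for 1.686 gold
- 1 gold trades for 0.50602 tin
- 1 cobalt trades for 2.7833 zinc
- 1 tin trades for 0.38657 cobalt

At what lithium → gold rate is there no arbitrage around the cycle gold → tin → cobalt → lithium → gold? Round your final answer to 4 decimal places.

4.1177

Known legs of the cycle: 0.50602 × 0.38657 × 1.2415 = 0.2428524859631
For no arbitrage the full-cycle product must be 1, so the missing rate is 1 / 0.2428524859631 ≈ 4.117726.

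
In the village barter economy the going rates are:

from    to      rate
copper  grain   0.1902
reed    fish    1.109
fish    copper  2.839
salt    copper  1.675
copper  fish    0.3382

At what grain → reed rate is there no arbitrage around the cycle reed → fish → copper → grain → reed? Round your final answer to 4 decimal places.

Known legs of the cycle: 1.109 × 2.839 × 0.1902 = 0.5988353802
For no arbitrage the full-cycle product must be 1, so the missing rate is 1 / 0.5988353802 ≈ 1.669908.

1.6699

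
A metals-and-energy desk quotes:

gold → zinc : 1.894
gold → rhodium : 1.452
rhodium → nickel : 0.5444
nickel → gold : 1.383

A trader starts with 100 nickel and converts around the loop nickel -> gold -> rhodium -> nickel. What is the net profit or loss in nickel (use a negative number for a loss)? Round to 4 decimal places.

9.3218

100 nickel × 1.383 = 138.3 gold
138.3 gold × 1.452 = 200.8116 rhodium
200.8116 rhodium × 0.5444 = 109.32183504 nickel
Net change: 109.32183504 − 100 = 9.32183504 nickel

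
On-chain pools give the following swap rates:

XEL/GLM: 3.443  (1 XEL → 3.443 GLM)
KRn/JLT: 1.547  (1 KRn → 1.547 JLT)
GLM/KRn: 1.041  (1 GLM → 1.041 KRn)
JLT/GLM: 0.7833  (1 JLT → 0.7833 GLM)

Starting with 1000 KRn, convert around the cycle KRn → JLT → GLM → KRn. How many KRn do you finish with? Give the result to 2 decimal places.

1261.45

1000 KRn × 1.547 = 1547 JLT
1547 JLT × 0.7833 = 1211.7651 GLM
1211.7651 GLM × 1.041 = 1261.4474691 KRn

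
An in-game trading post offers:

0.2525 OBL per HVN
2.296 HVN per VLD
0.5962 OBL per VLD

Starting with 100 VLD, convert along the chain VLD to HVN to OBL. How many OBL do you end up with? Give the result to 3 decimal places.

100 VLD × 2.296 = 229.6 HVN
229.6 HVN × 0.2525 = 57.974 OBL

57.974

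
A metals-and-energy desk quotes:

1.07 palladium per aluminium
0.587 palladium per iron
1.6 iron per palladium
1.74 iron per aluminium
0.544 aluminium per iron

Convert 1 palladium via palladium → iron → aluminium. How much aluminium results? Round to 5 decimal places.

1 palladium × 1.6 = 1.6 iron
1.6 iron × 0.544 = 0.8704 aluminium

0.87040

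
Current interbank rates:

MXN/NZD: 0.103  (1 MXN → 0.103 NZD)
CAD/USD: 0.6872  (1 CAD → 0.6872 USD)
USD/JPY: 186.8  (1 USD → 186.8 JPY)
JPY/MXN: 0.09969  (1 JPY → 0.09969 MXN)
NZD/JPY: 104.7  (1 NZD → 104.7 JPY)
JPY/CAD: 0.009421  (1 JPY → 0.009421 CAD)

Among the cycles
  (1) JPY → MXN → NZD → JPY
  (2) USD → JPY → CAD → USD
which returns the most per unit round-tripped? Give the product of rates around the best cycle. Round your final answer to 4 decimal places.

1.2094

(1) 0.09969 × 0.103 × 104.7 = 1.07507
(2) 186.8 × 0.009421 × 0.6872 = 1.20936
Highest is cycle (2) at 1.2094 (>1, arbitrage).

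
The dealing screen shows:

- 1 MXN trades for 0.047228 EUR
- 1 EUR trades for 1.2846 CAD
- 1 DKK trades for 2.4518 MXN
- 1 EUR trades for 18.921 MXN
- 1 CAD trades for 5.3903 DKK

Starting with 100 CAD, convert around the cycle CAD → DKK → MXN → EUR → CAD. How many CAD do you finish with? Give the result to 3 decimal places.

80.180

100 CAD × 5.3903 = 539.03 DKK
539.03 DKK × 2.4518 = 1321.593754 MXN
1321.593754 MXN × 0.047228 = 62.416229813912 EUR
62.416229813912 EUR × 1.2846 = 80.1798888189513552 CAD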